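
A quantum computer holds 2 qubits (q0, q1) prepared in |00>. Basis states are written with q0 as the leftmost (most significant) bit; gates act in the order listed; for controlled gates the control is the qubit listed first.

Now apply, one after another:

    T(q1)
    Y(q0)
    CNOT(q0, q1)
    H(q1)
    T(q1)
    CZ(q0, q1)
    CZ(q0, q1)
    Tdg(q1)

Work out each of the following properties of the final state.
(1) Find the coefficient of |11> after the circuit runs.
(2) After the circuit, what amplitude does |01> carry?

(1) The amplitude on |11> is -sqrt(2)*I/2.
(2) The amplitude on |01> is 0.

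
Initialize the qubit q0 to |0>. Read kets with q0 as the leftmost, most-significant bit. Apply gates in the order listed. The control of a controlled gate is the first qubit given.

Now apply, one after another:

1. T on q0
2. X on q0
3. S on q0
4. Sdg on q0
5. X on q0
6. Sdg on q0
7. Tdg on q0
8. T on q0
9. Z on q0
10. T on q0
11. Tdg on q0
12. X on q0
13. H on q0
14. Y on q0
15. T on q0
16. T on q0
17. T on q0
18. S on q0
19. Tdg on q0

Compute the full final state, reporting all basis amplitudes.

The final amplitudes are sqrt(2)*I/2 on |0>, -sqrt(2)*I/2 on |1>.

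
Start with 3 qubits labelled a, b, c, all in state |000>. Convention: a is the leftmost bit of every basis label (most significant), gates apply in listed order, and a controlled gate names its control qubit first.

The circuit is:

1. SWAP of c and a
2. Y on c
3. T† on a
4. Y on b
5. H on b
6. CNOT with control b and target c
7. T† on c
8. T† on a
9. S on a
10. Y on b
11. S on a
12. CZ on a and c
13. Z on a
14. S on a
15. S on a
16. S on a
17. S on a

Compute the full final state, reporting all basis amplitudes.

The resulting statevector has amplitude -sqrt(2)*I/2 on |000>, -sqrt(2)*exp(I*pi/4)/2 on |011>, and 0 on every other basis state.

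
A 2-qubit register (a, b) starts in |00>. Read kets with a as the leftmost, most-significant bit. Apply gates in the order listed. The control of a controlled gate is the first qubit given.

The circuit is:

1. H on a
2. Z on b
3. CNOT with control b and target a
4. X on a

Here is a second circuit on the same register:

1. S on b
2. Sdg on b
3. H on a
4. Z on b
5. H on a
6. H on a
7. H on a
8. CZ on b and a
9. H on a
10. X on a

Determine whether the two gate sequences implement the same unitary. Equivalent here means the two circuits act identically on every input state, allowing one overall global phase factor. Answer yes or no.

Yes, they are equivalent — the unitaries differ by at most a global phase.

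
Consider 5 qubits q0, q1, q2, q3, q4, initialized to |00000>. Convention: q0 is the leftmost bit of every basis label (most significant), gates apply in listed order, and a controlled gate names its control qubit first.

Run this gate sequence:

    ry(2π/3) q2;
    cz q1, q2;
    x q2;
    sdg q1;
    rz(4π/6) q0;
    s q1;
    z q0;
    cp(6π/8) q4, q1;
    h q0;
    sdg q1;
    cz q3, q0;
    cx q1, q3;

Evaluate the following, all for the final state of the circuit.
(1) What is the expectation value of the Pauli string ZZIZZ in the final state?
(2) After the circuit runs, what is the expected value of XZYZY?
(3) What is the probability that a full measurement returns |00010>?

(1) In the final state, ZZIZZ has expectation 0.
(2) In the final state, XZYZY has expectation 0.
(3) The probability of measuring |00010> is 0.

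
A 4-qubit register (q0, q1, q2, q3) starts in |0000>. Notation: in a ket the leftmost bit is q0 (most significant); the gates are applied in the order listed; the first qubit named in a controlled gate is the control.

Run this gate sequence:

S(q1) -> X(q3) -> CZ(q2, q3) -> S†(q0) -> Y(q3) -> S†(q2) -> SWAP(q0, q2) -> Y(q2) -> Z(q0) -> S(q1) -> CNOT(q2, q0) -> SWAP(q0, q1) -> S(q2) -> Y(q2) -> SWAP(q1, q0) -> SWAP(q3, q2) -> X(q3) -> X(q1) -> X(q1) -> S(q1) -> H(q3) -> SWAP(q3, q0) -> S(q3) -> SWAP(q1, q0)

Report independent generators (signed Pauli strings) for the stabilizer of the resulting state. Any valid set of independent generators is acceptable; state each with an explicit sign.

One valid set of independent stabilizer generators is -IXII, +ZIII, +IIZI, -IIIZ (any independent generating set of the same group is equally correct). Key observation: gates 18-19 undo each other exactly, leaving only the rest of the circuit to track.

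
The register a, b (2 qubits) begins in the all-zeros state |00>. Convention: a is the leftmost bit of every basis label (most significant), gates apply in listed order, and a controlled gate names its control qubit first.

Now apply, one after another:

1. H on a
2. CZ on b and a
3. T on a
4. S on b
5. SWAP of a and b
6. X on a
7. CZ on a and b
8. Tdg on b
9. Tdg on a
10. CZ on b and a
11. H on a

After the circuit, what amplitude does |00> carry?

The amplitude on |00> is -exp(3*I*pi/4)/2.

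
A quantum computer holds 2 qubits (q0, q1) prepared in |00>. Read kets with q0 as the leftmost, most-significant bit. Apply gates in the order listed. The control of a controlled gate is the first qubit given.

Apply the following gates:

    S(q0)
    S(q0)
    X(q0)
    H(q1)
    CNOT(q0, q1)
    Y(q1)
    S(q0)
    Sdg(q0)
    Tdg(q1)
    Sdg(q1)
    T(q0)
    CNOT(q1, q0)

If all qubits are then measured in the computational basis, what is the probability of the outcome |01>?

The probability of measuring |01> is 1/2.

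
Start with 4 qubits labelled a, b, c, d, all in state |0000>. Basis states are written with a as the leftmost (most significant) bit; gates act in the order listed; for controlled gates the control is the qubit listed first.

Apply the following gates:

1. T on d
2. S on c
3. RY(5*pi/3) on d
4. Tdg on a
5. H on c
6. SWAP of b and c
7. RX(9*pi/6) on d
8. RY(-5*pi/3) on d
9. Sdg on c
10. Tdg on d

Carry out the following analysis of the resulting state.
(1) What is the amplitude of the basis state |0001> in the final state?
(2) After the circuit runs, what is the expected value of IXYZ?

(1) |0001> carries amplitude -exp(I*pi/4)/4 in the final state.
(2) In the final state, IXYZ has expectation 0.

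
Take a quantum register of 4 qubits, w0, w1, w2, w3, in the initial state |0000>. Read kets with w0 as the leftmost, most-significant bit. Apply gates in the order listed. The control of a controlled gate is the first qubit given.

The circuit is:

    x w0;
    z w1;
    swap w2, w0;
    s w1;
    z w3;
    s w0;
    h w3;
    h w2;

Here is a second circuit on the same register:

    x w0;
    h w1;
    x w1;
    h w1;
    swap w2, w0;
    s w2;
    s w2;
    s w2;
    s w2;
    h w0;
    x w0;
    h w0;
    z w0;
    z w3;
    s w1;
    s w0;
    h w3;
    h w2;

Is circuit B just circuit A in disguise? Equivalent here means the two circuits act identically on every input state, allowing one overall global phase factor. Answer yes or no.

Yes, they are equivalent — the unitaries differ by at most a global phase.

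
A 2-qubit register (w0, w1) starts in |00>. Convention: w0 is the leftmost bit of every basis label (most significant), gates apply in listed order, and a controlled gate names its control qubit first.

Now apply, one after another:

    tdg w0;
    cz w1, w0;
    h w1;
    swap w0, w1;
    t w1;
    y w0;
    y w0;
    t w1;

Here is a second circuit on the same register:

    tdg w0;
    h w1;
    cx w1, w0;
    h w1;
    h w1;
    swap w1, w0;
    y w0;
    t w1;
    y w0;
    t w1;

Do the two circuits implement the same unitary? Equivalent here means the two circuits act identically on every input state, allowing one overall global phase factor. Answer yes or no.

No, they are not equivalent — no single phase factor reconciles the two unitaries.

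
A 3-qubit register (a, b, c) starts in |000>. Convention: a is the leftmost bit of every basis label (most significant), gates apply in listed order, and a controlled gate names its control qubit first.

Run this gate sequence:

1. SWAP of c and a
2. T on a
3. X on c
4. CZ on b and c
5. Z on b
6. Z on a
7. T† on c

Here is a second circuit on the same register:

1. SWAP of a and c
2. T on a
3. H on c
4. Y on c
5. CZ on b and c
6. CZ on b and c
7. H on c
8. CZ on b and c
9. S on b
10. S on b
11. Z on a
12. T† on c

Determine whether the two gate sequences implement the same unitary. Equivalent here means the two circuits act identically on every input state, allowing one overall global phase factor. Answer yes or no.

No — the two circuits implement different unitaries, even allowing a global phase.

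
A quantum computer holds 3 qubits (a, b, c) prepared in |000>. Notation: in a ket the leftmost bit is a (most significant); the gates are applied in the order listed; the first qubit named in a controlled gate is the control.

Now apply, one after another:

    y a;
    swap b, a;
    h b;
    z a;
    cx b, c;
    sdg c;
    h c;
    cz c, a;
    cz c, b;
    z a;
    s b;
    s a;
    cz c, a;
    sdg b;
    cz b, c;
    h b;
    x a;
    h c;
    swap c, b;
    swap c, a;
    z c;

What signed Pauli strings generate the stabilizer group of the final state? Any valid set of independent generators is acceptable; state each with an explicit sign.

One valid set of independent stabilizer generators is +XZI, +ZYI, -IIZ (any independent generating set of the same group is equally correct).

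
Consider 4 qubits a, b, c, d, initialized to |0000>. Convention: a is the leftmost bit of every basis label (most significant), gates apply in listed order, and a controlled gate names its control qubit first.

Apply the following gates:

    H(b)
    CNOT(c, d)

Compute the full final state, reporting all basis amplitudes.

The final amplitudes are sqrt(2)/2 on |0000>, sqrt(2)/2 on |0100>, and 0 on every other basis state.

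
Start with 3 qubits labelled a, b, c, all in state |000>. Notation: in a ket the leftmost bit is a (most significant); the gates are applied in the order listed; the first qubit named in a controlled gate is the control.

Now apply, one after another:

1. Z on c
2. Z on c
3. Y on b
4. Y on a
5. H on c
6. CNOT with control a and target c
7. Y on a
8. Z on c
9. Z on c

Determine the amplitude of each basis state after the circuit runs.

After the circuit, the state carries amplitude sqrt(2)*I/2 on |010>, sqrt(2)*I/2 on |011>, and 0 on every other basis state.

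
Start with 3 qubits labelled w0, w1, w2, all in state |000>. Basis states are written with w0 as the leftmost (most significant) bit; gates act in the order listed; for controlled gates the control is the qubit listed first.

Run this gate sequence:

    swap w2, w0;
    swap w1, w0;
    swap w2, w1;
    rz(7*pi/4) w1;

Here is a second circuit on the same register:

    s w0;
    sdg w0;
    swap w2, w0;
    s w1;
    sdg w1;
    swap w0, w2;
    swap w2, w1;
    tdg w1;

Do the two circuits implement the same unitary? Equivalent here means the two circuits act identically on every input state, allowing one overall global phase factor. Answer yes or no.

No, they are not equivalent — no single phase factor reconciles the two unitaries.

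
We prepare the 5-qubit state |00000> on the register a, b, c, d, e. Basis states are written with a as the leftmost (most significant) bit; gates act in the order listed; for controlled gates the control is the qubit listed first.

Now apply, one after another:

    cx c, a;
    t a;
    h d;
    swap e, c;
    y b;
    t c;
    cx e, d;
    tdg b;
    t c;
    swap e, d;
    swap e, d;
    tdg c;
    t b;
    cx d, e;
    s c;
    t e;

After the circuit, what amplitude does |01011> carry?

The final state's coefficient on |01011> equals sqrt(2)*exp(3*I*pi/4)/2. Key observation: gates 8-13 undo each other exactly, leaving only the rest of the circuit to track.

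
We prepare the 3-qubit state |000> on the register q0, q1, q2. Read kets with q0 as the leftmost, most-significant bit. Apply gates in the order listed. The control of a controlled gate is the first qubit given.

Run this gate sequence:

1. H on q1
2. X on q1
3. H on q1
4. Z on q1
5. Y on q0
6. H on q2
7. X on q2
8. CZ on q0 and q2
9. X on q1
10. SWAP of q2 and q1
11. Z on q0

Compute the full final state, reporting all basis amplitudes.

After the circuit, the state carries amplitude -sqrt(2)*I/2 on |101>, sqrt(2)*I/2 on |111>, and 0 on every other basis state.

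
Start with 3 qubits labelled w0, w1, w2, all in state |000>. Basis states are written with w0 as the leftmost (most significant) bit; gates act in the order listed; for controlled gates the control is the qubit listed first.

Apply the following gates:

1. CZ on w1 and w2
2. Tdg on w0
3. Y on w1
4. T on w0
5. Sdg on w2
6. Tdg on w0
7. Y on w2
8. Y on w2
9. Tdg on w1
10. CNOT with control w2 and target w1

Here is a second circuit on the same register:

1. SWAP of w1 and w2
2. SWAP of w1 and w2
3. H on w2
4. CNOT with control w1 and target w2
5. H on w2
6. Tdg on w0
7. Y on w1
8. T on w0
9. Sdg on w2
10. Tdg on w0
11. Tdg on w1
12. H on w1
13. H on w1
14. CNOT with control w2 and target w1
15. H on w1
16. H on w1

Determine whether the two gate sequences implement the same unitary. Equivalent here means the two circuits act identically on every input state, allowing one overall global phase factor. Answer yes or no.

Yes: on every input state the two circuits agree up to one overall phase factor.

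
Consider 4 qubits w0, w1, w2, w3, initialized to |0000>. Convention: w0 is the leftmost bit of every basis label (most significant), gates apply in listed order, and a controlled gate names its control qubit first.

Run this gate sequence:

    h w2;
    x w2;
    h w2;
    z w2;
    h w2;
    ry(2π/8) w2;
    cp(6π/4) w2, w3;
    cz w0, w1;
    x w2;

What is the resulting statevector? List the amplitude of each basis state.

The final amplitudes are sqrt(2)*(sqrt(2 - sqrt(2)) + sqrt(sqrt(2) + 2))/4 on |0000>, sqrt(2)*(-sqrt(2 - sqrt(2)) + sqrt(sqrt(2) + 2))/4 on |0010>, and 0 on every other basis state.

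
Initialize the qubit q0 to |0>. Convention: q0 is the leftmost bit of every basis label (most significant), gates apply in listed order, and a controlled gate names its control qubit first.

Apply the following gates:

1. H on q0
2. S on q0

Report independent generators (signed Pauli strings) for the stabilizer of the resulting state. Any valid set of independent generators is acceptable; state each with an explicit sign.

The final state is stabilized by the group generated by +Y; other independent generating sets are equally valid.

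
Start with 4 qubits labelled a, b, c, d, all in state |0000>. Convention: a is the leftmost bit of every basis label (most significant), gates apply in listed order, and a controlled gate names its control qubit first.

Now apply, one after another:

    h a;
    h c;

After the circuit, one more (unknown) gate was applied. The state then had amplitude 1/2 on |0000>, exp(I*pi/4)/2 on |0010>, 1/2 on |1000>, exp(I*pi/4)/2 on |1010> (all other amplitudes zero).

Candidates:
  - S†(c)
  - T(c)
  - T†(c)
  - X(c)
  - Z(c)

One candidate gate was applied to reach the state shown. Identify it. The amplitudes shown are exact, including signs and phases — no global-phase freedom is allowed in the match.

It was T(c) that produced the state shown.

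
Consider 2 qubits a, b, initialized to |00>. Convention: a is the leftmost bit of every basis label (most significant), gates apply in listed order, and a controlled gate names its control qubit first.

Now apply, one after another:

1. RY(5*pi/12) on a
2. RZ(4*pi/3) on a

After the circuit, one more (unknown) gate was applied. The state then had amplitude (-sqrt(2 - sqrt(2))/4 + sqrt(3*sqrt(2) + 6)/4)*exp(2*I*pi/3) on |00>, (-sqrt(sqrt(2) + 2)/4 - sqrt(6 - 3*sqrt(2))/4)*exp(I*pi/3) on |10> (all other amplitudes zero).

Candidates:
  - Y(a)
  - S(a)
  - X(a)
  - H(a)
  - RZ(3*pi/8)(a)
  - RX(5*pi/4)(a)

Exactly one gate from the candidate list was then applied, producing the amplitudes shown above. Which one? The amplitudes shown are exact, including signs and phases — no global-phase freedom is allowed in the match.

The applied gate was X(a).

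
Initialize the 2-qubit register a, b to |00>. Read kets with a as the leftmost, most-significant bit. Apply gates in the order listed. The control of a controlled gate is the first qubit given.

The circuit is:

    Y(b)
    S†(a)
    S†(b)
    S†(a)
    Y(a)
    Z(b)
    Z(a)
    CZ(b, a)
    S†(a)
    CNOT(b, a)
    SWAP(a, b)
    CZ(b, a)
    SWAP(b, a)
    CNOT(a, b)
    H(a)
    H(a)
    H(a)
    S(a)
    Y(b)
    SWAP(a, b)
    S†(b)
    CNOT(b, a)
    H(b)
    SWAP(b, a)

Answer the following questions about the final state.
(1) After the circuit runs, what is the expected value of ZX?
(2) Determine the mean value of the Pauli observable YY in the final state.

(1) The expectation value of ZX is 1.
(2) The expectation value of YY is 1.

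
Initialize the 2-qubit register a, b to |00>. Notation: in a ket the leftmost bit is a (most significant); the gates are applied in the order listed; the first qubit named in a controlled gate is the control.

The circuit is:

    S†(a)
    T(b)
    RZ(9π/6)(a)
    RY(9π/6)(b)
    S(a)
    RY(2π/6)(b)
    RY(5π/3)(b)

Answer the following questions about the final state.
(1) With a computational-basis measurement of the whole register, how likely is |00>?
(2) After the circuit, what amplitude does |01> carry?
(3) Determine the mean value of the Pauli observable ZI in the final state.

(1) A full measurement returns |00> with probability 1/2.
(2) |01> carries amplitude sqrt(2)*exp(I*pi/4)/2 in the final state.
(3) In the final state, ZI has expectation 1.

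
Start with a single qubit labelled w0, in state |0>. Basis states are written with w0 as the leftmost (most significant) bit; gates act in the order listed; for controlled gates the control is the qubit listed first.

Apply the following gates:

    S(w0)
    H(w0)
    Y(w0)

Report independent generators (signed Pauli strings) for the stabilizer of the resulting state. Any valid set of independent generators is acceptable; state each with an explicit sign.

One valid set of independent stabilizer generators is -X (any independent generating set of the same group is equally correct).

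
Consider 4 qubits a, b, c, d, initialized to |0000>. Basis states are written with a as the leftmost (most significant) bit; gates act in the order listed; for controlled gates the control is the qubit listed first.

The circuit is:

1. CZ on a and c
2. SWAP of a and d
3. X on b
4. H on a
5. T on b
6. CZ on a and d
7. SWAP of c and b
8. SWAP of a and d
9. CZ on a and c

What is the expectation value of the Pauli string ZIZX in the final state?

The observable ZIZX averages to -1.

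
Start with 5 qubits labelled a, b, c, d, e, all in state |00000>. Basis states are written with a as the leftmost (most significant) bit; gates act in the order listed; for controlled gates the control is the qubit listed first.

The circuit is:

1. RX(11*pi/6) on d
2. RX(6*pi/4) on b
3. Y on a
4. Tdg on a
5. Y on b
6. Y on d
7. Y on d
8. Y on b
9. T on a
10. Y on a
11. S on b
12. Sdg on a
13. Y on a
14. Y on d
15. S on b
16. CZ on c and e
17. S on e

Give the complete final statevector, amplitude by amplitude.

The resulting statevector has amplitude I*(-1 + sqrt(3))/4 on |10000>, -sqrt(3)/4 - 1/4 on |10010>, -1/4 + sqrt(3)/4 on |11000>, I*(1 + sqrt(3))/4 on |11010>, and 0 on every other basis state. Key observation: gates 3-10 undo each other exactly, leaving only the rest of the circuit to track.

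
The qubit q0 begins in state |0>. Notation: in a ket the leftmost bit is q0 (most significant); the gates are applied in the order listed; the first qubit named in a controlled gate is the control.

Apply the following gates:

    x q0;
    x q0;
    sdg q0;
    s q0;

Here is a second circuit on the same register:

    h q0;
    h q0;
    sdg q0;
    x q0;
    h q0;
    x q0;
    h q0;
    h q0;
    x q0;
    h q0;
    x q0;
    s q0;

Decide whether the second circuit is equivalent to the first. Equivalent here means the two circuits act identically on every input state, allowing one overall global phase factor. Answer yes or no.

Yes — the two circuits implement the same unitary up to a global phase.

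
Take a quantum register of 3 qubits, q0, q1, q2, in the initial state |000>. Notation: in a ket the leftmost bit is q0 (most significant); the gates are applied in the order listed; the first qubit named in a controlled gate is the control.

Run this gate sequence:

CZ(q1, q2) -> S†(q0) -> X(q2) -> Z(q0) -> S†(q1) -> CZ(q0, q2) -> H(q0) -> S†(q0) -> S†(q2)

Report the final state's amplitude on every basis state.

The resulting statevector has amplitude -sqrt(2)*I/2 on |001>, -sqrt(2)/2 on |101>, and 0 on every other basis state.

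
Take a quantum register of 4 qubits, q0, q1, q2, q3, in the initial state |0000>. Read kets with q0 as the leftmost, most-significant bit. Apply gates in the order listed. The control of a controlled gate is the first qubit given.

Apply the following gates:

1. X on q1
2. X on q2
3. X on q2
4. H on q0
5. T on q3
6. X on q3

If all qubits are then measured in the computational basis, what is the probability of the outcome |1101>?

Outcome |1101> occurs with probability 1/2.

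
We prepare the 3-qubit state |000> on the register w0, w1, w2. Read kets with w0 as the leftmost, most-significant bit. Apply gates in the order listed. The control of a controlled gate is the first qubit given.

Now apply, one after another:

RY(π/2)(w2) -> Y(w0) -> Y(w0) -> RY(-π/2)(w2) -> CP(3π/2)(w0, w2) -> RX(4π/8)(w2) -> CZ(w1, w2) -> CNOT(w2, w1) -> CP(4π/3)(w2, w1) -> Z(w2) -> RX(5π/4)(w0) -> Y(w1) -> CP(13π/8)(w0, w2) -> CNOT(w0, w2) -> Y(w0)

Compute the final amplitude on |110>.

The final state's coefficient on |110> equals sqrt(4 - 2*sqrt(2))/4.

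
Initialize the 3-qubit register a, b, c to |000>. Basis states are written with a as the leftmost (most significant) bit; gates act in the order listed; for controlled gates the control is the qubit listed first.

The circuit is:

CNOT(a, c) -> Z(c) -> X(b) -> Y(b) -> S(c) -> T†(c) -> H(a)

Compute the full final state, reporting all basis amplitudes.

After the circuit, the state carries amplitude -sqrt(2)*I/2 on |000>, -sqrt(2)*I/2 on |100>, and 0 on every other basis state.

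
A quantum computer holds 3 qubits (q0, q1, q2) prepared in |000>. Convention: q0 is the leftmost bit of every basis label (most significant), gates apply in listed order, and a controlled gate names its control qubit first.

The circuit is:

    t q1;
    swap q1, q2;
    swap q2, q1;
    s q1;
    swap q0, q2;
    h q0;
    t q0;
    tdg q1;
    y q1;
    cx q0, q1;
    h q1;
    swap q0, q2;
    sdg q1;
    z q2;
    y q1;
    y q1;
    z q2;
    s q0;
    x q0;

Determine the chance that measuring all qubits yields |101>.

A full measurement returns |101> with probability 1/4. Key observation: steps 14-17 multiply out to the identity, so the circuit reduces to the remaining gates.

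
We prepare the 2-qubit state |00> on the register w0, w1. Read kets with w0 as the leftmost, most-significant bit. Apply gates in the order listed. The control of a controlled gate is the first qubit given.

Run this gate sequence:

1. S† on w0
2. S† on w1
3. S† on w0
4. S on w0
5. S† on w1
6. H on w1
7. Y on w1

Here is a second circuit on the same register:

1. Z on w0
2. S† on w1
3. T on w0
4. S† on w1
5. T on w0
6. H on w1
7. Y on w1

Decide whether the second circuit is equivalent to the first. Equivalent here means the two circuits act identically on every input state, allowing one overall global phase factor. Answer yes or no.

Yes — the two circuits implement the same unitary up to a global phase.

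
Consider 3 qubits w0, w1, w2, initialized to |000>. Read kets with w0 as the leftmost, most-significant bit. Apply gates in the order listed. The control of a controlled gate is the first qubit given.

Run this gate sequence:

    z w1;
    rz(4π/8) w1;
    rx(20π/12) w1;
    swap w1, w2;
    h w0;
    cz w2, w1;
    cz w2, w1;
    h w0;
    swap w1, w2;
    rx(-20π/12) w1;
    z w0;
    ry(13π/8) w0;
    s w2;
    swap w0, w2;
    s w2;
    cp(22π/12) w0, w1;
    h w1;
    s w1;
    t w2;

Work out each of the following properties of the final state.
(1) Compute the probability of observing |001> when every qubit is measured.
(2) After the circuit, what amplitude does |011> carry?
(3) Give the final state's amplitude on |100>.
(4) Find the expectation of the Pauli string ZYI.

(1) The probability of measuring |001> is 1/4 - sqrt(2 - sqrt(2))/8. Key observation: gates 3-10 undo each other exactly, leaving only the rest of the circuit to track.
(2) The final state's coefficient on |011> equals -sqrt(2)*sin(3*pi/16)/2.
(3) The amplitude on |100> is 0.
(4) In the final state, ZYI has expectation 1.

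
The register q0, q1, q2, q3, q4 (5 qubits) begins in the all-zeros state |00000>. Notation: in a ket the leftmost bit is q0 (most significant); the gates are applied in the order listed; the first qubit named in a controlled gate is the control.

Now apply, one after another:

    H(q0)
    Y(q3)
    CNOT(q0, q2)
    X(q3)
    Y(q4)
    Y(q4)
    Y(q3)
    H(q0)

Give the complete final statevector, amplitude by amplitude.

After the circuit, the state carries amplitude -1/2 on |00010>, -1/2 on |00110>, -1/2 on |10010>, 1/2 on |10110>, and 0 on every other basis state.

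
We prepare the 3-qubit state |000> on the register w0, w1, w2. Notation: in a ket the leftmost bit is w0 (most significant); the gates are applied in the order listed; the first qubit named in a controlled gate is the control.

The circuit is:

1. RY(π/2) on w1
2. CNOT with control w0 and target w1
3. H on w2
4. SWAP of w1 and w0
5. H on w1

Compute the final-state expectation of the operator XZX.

The observable XZX averages to 0.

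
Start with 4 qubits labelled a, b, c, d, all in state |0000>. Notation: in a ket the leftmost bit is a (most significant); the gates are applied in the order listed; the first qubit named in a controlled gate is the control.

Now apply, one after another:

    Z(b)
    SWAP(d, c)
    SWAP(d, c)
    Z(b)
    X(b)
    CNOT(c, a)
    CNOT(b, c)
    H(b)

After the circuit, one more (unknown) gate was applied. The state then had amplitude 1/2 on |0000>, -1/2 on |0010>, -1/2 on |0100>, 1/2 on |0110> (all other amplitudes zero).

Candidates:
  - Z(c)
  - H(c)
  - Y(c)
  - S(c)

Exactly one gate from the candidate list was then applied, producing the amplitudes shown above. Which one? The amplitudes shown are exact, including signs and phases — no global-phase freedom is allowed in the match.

The applied gate was H(c).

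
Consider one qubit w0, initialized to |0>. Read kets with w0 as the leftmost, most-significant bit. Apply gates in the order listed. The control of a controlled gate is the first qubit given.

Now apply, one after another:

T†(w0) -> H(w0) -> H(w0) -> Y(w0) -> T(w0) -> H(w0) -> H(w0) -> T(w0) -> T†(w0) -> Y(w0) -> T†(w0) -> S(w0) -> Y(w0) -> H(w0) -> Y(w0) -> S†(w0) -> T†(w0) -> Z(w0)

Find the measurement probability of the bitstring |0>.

The probability of measuring |0> is 1/2. Key observation: steps 2-3 multiply out to the identity, so the circuit reduces to the remaining gates.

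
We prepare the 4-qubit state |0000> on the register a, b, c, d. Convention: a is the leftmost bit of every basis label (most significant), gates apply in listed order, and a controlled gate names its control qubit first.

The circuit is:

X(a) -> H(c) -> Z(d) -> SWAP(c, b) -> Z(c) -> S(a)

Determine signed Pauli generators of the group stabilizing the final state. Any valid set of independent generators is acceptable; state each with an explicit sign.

The final state is stabilized by the group generated by +IXII, -ZIII, +IIZI, +IIIZ; other independent generating sets are equally valid.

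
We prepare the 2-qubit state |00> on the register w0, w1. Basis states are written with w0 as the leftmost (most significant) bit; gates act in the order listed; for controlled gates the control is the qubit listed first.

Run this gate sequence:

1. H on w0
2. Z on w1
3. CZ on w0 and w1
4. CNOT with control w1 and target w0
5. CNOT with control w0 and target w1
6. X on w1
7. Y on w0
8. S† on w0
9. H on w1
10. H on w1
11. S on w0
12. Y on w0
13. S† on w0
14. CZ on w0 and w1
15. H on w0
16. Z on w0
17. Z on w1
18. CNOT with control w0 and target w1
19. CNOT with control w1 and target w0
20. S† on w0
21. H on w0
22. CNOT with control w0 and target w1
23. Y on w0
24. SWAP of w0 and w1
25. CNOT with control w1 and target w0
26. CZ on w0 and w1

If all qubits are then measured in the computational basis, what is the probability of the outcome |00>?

Outcome |00> occurs with probability 1/2.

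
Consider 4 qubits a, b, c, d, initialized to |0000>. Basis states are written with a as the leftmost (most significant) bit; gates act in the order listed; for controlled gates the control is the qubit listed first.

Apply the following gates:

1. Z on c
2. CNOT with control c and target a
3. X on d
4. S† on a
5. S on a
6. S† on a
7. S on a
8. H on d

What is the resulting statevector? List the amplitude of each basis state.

After the circuit, the state carries amplitude sqrt(2)/2 on |0000>, -sqrt(2)/2 on |0001>, and 0 on every other basis state. Key observation: steps 4-7 multiply out to the identity, so the circuit reduces to the remaining gates.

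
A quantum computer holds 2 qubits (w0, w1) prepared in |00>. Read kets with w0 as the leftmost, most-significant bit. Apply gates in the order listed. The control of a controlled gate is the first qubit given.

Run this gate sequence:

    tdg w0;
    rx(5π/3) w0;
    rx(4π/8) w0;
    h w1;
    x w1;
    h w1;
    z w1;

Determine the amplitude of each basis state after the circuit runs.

The resulting statevector has amplitude -sqrt(6)/4 - sqrt(2)/4 on |00>, 0 on |01>, I*(-sqrt(2) + sqrt(6))/4 on |10>, 0 on |11>. Key observation: the block from step 4 through step 7 cancels to the identity and can be dropped.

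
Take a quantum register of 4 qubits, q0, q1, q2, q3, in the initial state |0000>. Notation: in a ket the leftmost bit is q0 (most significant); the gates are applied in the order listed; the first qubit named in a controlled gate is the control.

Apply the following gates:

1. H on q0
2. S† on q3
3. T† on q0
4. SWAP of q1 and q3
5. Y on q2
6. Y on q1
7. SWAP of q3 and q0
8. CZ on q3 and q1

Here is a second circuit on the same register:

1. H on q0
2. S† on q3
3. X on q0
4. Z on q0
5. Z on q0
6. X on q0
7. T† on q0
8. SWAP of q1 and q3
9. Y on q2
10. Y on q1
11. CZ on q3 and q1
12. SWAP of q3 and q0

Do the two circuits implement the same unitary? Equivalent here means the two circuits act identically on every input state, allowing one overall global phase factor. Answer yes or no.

No — the two circuits implement different unitaries, even allowing a global phase.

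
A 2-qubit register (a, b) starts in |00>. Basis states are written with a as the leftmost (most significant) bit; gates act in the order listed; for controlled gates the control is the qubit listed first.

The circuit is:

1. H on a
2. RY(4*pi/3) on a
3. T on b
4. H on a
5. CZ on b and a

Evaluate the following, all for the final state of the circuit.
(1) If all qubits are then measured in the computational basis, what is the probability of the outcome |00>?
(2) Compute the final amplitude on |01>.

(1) The probability of measuring |00> is 1/4.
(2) |01> carries amplitude 0 in the final state.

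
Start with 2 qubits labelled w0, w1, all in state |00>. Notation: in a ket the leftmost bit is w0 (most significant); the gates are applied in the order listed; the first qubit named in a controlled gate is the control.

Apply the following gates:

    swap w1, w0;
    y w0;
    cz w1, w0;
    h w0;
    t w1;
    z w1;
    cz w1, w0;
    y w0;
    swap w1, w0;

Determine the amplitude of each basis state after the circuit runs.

The resulting statevector has amplitude -sqrt(2)/2 on |00>, -sqrt(2)/2 on |01>, 0 on |10>, 0 on |11>.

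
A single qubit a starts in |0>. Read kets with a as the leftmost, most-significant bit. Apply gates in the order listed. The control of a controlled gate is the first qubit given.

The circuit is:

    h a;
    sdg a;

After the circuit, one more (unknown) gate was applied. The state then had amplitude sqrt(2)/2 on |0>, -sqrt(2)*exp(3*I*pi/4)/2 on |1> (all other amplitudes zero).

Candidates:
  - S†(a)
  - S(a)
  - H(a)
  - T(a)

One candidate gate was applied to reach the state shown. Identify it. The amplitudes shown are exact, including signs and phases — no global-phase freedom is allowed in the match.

The unique candidate consistent with the amplitudes is T(a).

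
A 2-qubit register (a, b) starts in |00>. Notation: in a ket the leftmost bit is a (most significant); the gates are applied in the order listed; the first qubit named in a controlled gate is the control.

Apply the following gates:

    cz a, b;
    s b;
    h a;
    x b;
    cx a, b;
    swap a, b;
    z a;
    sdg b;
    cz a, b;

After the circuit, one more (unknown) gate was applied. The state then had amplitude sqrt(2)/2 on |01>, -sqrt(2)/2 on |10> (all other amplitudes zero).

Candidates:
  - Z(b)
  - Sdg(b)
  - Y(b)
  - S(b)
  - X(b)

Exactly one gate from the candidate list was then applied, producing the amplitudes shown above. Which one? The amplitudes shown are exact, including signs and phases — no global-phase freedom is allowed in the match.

The unique candidate consistent with the amplitudes is S(b).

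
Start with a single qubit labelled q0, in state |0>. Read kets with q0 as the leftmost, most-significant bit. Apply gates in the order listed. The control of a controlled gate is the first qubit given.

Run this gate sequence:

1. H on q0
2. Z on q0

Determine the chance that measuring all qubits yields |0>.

The probability of measuring |0> is 1/2.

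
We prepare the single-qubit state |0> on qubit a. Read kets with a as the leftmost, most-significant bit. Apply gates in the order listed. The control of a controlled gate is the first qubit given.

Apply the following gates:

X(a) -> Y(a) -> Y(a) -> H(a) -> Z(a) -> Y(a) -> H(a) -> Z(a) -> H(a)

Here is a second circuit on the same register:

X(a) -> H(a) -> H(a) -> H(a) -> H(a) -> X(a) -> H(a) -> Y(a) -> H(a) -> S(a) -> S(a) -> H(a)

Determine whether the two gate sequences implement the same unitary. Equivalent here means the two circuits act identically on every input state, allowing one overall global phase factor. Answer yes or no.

Yes: on every input state the two circuits agree up to one overall phase factor.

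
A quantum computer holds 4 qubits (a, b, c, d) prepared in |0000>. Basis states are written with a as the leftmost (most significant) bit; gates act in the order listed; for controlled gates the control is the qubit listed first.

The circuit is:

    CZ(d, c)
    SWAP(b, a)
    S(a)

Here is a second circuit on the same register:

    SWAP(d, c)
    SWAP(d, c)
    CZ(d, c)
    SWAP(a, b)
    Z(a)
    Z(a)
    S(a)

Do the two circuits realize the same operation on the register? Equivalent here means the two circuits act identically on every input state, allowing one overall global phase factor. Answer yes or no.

Yes: on every input state the two circuits agree up to one overall phase factor.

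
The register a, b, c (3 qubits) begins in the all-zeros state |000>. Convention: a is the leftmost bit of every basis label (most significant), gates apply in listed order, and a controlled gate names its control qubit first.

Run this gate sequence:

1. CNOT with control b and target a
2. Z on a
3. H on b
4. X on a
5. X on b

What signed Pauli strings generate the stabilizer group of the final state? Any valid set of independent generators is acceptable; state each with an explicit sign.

The stabilizer group can be generated by +IXI, -ZII, +IIZ, among other valid generating sets.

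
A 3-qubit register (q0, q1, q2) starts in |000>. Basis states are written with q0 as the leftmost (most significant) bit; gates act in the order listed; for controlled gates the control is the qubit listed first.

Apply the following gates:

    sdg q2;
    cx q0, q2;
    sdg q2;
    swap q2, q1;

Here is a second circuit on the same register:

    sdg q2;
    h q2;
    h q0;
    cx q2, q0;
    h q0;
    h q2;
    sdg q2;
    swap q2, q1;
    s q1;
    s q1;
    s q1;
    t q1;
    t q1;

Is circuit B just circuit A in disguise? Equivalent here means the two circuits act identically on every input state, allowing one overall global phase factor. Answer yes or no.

Yes, they are equivalent — the unitaries differ by at most a global phase.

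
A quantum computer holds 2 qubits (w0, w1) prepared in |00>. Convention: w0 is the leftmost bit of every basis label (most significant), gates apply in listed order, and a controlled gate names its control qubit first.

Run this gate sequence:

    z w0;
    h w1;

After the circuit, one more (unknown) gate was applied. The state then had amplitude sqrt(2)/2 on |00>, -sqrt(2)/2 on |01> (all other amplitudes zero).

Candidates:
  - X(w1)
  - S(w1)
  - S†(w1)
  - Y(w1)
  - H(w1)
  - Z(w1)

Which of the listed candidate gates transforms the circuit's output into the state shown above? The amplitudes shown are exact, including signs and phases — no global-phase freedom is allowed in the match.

The unique candidate consistent with the amplitudes is Z(w1).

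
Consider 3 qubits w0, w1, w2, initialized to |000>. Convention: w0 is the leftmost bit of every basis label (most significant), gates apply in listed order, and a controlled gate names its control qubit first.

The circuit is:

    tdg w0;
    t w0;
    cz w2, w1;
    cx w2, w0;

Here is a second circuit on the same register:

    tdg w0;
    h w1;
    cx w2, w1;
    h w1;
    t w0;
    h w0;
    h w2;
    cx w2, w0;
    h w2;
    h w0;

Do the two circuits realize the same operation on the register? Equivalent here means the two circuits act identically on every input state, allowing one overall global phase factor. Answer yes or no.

No — the two circuits implement different unitaries, even allowing a global phase.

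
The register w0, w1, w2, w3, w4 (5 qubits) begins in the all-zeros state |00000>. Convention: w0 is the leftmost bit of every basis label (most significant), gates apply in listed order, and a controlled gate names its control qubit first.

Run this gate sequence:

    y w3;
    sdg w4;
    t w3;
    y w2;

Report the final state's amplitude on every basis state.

After the circuit, the state carries amplitude -exp(I*pi/4) on |00110>, and 0 on every other basis state.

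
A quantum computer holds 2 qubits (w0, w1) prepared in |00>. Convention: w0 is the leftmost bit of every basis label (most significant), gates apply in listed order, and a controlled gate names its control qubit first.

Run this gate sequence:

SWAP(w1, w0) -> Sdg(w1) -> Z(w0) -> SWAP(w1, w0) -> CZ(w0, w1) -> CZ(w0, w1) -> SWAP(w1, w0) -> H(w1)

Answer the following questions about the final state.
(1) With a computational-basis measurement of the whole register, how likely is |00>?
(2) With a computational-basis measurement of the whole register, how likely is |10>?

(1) A full measurement returns |00> with probability 1/2.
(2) Outcome |10> occurs with probability 0.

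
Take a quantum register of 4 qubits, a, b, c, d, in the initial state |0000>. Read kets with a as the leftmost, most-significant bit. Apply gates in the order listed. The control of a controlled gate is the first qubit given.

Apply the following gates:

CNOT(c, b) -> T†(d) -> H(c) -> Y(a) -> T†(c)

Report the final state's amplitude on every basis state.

The final amplitudes are sqrt(2)*I/2 on |1000>, sqrt(2)*exp(I*pi/4)/2 on |1010>, and 0 on every other basis state.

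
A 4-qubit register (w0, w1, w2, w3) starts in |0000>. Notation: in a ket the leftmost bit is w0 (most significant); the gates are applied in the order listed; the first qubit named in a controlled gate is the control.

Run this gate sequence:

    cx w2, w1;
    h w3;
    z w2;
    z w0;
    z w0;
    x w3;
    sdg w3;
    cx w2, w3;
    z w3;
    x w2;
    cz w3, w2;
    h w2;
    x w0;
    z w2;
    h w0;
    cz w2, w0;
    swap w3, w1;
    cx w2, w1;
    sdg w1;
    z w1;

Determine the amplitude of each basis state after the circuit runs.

The final amplitudes are sqrt(2)/4 on |0000>, 0 on |0001>, -sqrt(2)*I/4 on |0010>, 0 on |0011>, sqrt(2)/4 on |0100>, 0 on |0101>, sqrt(2)*I/4 on |0110>, 0 on |0111>, -sqrt(2)/4 on |1000>, 0 on |1001>, -sqrt(2)*I/4 on |1010>, 0 on |1011>, -sqrt(2)/4 on |1100>, 0 on |1101>, sqrt(2)*I/4 on |1110>, 0 on |1111>.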